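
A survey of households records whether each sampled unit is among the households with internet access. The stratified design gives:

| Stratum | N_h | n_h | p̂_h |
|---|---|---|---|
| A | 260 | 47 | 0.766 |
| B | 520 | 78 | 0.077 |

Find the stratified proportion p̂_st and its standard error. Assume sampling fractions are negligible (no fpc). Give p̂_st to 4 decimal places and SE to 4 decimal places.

p̂_st ≈ 0.3067, SE ≈ 0.0290

N = 780; stratum weights W_h = N_h/N.
p̂_st = Σ W_h p̂_h = (260·0.766 + 520·0.077)/780 = 0.30667
V̂(p̂_st) = Σ W_h² p̂_h(1−p̂_h)/(n_h−1):
  stratum A: (260/780)²·0.766·0.234/46 = 0.000432957
  stratum B: (520/780)²·0.077·0.923/77 = 0.000410222
V̂(p̂_st) = 0.000843179; SE = √V̂ = 0.0290375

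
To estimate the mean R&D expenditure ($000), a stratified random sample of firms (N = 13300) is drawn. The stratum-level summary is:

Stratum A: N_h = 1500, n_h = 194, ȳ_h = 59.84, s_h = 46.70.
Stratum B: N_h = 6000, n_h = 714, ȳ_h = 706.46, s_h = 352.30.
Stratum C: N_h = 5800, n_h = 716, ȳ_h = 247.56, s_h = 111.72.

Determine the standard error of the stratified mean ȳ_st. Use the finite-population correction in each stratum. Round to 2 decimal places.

V̂(ȳ_st) = Σ W_h² (1 − n_h/N_h) s_h²/n_h, with W_h = N_h/N and N = 13300:
  stratum A: (1500/13300)²·(1 − 194/1500)·46.70²/194 = 0.124498
  stratum B: (6000/13300)²·(1 − 714/6000)·352.30²/714 = 31.1675
  stratum C: (5800/13300)²·(1 − 716/5800)·111.72²/716 = 2.90589
V̂(ȳ_st) = 34.1979
SE(ȳ_st) = √34.1979 = 5.8479

SE(ȳ_st) ≈ 5.85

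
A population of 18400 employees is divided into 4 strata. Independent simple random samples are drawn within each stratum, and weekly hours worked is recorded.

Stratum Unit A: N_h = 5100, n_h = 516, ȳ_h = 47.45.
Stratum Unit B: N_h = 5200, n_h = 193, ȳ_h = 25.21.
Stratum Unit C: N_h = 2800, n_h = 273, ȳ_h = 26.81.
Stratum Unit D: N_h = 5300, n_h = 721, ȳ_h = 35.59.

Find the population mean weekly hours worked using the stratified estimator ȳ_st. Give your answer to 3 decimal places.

ȳ_st ≈ 34.608

N = Σ N_h = 18400. Stratum weights W_h = N_h/N.
ȳ_st = (5100·47.45 + 5200·25.21 + 2800·26.81 + 5300·35.59) / 18400 = 34.60772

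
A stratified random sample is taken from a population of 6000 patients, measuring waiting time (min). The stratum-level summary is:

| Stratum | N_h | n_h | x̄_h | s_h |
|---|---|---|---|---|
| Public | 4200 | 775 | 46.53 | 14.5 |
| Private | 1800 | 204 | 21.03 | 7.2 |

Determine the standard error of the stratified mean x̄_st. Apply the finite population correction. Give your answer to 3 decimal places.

SE(x̄_st) ≈ 0.359

V̂(x̄_st) = Σ W_h² (1 − n_h/N_h) s_h²/n_h, with W_h = N_h/N and N = 6000:
  stratum Public: (4200/6000)²·(1 − 775/4200)·14.5²/775 = 0.108403
  stratum Private: (1800/6000)²·(1 − 204/1800)·7.2²/204 = 0.0202786
V̂(x̄_st) = 0.128682
SE(x̄_st) = √0.128682 = 0.358722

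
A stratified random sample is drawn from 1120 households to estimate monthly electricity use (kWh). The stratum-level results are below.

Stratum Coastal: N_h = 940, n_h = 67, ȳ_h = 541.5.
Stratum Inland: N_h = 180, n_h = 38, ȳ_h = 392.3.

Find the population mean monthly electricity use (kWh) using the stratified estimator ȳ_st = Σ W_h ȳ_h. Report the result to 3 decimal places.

N = Σ N_h = 1120. Stratum weights W_h = N_h/N.
ȳ_st = (940·541.5 + 180·392.3) / 1120 = 517.52143

ȳ_st ≈ 517.521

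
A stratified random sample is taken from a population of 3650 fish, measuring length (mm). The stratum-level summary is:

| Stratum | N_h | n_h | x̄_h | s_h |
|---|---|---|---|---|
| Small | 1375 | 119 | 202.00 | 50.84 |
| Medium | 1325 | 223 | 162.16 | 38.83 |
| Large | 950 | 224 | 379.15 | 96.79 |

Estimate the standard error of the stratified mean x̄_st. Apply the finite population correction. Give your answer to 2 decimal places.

V̂(x̄_st) = Σ W_h² (1 − n_h/N_h) s_h²/n_h, with W_h = N_h/N and N = 3650:
  stratum Small: (1375/3650)²·(1 − 119/1375)·50.84²/119 = 2.8156
  stratum Medium: (1325/3650)²·(1 − 223/1325)·38.83²/223 = 0.74104
  stratum Large: (950/3650)²·(1 − 224/950)·96.79²/224 = 2.16515
V̂(x̄_st) = 5.72179
SE(x̄_st) = √5.72179 = 2.39203

SE(x̄_st) ≈ 2.39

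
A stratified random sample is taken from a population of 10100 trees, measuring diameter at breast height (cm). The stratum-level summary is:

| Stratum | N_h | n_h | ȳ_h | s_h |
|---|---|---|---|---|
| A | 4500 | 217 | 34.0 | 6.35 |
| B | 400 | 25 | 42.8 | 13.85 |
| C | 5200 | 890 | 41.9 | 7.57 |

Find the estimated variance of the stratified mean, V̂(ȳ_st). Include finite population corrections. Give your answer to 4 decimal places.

V̂(ȳ_st) ≈ 0.0605

V̂(ȳ_st) = Σ W_h² (1 − n_h/N_h) s_h²/n_h, with W_h = N_h/N and N = 10100:
  stratum A: (4500/10100)²·(1 − 217/4500)·6.35²/217 = 0.035108
  stratum B: (400/10100)²·(1 − 25/400)·13.85²/25 = 0.0112826
  stratum C: (5200/10100)²·(1 − 890/5200)·7.57²/890 = 0.0141462
V̂(ȳ_st) = 0.0605367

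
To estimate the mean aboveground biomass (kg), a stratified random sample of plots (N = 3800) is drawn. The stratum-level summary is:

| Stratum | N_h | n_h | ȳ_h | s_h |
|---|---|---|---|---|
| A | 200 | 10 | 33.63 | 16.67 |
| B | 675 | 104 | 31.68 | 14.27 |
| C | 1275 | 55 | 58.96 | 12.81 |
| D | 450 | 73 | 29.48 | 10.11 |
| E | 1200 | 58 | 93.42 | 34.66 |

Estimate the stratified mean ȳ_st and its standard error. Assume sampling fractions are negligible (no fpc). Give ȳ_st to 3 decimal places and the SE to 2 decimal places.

ȳ_st ≈ 60.172, SE ≈ 1.60

ȳ_st = Σ W_h ȳ_h = (200·33.63 + 675·31.68 + 1275·58.96 + 450·29.48 + 1200·93.42)/3800 = 60.17211
V̂(ȳ_st) = Σ W_h² s_h²/n_h, with W_h = N_h/N and N = 3800:
  stratum A: (200/3800)²·16.67²/10 = 0.0769775
  stratum B: (675/3800)²·14.27²/104 = 0.061781
  stratum C: (1275/3800)²·12.81²/55 = 0.335884
  stratum D: (450/3800)²·10.11²/73 = 0.0196353
  stratum E: (1200/3800)²·34.66²/58 = 2.0655
V̂(ȳ_st) = 2.55977
SE(ȳ_st) = √2.55977 = 1.59993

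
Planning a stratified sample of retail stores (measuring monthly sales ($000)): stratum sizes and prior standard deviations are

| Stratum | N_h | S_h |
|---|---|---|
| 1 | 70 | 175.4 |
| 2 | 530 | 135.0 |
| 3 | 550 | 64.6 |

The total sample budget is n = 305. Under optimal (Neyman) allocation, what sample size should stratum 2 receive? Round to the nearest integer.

183

Neyman allocation: n_h = n · N_h S_h / Σ N_i S_i, with n = 305.
  stratum 1: N_h·S_h = 70·175.4 = 12278.00
  stratum 2: N_h·S_h = 530·135.0 = 71550.00
  stratum 3: N_h·S_h = 550·64.6 = 35530.00
Σ N_h S_h = 119358.00
n for stratum 2 = 305·71550.00/119358.00 = 182.834 → 183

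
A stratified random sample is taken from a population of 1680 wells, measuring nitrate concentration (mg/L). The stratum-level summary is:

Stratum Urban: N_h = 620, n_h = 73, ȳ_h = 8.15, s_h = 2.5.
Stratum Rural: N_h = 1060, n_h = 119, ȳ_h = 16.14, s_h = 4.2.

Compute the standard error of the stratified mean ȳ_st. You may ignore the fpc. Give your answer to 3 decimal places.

V̂(ȳ_st) = Σ W_h² s_h²/n_h, with W_h = N_h/N and N = 1680:
  stratum Urban: (620/1680)²·2.5²/73 = 0.0116606
  stratum Rural: (1060/1680)²·4.2²/119 = 0.0590126
V̂(ȳ_st) = 0.0706732
SE(ȳ_st) = √0.0706732 = 0.265844

SE(ȳ_st) ≈ 0.266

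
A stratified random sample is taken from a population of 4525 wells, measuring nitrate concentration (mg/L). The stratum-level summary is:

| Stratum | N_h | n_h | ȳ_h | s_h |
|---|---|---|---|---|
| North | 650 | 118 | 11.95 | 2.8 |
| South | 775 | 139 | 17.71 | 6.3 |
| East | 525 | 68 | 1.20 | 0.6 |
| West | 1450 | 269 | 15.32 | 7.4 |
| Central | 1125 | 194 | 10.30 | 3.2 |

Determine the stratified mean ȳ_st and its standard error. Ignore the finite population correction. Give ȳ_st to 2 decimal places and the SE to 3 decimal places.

ȳ_st = Σ W_h ȳ_h = (650·11.95 + 775·17.71 + 525·1.20 + 1450·15.32 + 1125·10.30)/4525 = 12.35895
V̂(ȳ_st) = Σ W_h² s_h²/n_h, with W_h = N_h/N and N = 4525:
  stratum North: (650/4525)²·2.8²/118 = 0.00137096
  stratum South: (775/4525)²·6.3²/139 = 0.00837592
  stratum East: (525/4525)²·0.6²/68 = 7.12648e-05
  stratum West: (1450/4525)²·7.4²/269 = 0.0209031
  stratum Central: (1125/4525)²·3.2²/194 = 0.00326262
V̂(ȳ_st) = 0.0339838
SE(ȳ_st) = √0.0339838 = 0.184347

ȳ_st ≈ 12.36, SE ≈ 0.184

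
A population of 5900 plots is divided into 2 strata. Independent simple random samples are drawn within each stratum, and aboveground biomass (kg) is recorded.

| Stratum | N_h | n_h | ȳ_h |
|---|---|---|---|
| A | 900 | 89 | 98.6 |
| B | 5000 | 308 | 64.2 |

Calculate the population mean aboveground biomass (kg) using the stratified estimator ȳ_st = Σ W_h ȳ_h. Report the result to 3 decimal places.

ȳ_st ≈ 69.447

N = Σ N_h = 5900. Stratum weights W_h = N_h/N.
ȳ_st = (900·98.6 + 5000·64.2) / 5900 = 69.44746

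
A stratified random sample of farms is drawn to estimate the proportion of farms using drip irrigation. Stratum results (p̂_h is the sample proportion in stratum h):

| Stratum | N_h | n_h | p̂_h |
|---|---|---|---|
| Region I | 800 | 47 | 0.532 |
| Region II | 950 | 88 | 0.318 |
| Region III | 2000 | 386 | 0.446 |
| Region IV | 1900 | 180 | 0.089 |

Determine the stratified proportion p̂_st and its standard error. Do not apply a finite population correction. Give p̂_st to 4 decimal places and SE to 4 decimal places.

p̂_st ≈ 0.3166, SE ≈ 0.0176

N = 5650; stratum weights W_h = N_h/N.
p̂_st = Σ W_h p̂_h = (800·0.532 + 950·0.318 + 2000·0.446 + 1900·0.089)/5650 = 0.31660
V̂(p̂_st) = Σ W_h² p̂_h(1−p̂_h)/(n_h−1):
  stratum Region I: (800/5650)²·0.532·0.468/46 = 0.000108513
  stratum Region II: (950/5650)²·0.318·0.682/87 = 7.04762e-05
  stratum Region III: (2000/5650)²·0.446·0.554/385 = 8.04168e-05
  stratum Region IV: (1900/5650)²·0.089·0.911/179 = 5.12231e-05
V̂(p̂_st) = 0.000310629; SE = √V̂ = 0.0176247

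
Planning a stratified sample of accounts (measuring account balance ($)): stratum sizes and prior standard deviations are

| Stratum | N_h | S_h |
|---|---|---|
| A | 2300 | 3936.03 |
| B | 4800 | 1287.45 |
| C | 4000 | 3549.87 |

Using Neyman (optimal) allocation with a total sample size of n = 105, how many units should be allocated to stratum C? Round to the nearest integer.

Neyman allocation: n_h = n · N_h S_h / Σ N_i S_i, with n = 105.
  stratum A: N_h·S_h = 2300·3936.03 = 9052869.00
  stratum B: N_h·S_h = 4800·1287.45 = 6179760.00
  stratum C: N_h·S_h = 4000·3549.87 = 14199480.00
Σ N_h S_h = 29432109.00
n for stratum C = 105·14199480.00/29432109.00 = 50.657 → 51

51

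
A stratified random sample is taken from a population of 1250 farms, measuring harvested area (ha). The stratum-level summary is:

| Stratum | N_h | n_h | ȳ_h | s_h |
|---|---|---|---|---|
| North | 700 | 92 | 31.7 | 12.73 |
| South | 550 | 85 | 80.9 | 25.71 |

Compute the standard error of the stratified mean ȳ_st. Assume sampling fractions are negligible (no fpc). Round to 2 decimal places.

SE(ȳ_st) ≈ 1.43

V̂(ȳ_st) = Σ W_h² s_h²/n_h, with W_h = N_h/N and N = 1250:
  stratum North: (700/1250)²·12.73²/92 = 0.552389
  stratum South: (550/1250)²·25.71²/85 = 1.50553
V̂(ȳ_st) = 2.05792
SE(ȳ_st) = √2.05792 = 1.43455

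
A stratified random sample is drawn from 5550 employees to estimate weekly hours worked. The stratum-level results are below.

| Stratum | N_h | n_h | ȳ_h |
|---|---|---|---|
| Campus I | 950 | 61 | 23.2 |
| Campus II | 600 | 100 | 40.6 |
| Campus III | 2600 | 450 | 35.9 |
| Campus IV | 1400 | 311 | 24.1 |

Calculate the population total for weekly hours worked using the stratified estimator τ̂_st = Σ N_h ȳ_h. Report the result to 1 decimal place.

τ̂_st = Σ N_h ȳ_h = 950·23.2 + 600·40.6 + 2600·35.9 + 1400·24.1 = 173480.0

τ̂_st ≈ 173480.0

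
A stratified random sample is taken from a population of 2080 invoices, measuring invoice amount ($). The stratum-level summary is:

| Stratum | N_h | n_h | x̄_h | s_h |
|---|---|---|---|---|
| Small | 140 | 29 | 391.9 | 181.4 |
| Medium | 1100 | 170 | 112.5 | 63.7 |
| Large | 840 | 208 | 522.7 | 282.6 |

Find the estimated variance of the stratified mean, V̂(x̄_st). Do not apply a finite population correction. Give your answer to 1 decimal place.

V̂(x̄_st) ≈ 74.4

V̂(x̄_st) = Σ W_h² s_h²/n_h, with W_h = N_h/N and N = 2080:
  stratum Small: (140/2080)²·181.4²/29 = 5.14051
  stratum Medium: (1100/2080)²·63.7²/170 = 6.67557
  stratum Large: (840/2080)²·282.6²/208 = 62.62
V̂(x̄_st) = 74.4361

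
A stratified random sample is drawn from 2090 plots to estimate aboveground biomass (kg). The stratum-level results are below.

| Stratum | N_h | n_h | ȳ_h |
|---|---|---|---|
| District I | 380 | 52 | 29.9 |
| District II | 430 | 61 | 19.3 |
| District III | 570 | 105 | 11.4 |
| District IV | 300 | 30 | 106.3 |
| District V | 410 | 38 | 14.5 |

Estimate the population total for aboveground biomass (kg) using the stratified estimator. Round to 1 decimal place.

τ̂_st ≈ 63994.0

τ̂_st = Σ N_h ȳ_h = 380·29.9 + 430·19.3 + 570·11.4 + 300·106.3 + 410·14.5 = 63994.0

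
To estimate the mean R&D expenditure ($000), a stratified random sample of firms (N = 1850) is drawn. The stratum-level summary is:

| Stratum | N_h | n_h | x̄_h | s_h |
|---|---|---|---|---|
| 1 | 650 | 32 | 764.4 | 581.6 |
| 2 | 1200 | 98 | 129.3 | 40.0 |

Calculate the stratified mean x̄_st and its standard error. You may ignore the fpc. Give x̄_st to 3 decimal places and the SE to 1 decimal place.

x̄_st ≈ 352.443, SE ≈ 36.2

x̄_st = Σ W_h x̄_h = (650·764.4 + 1200·129.3)/1850 = 352.44324
V̂(x̄_st) = Σ W_h² s_h²/n_h, with W_h = N_h/N and N = 1850:
  stratum 1: (650/1850)²·581.6²/32 = 1304.91
  stratum 2: (1200/1850)²·40.0²/98 = 6.86931
V̂(x̄_st) = 1311.78
SE(x̄_st) = √1311.78 = 36.2186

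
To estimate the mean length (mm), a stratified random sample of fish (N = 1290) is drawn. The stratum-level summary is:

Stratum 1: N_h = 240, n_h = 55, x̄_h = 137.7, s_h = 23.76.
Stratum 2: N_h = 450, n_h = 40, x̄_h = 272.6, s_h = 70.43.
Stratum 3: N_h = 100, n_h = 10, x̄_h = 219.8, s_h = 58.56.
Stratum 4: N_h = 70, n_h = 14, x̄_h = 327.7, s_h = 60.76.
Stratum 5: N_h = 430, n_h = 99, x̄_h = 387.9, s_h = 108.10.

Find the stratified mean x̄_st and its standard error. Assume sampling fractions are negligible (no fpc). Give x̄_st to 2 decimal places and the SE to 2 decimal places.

x̄_st ≈ 284.83, SE ≈ 5.60

x̄_st = Σ W_h x̄_h = (240·137.7 + 450·272.6 + 100·219.8 + 70·327.7 + 430·387.9)/1290 = 284.83256
V̂(x̄_st) = Σ W_h² s_h²/n_h, with W_h = N_h/N and N = 1290:
  stratum 1: (240/1290)²·23.76²/55 = 0.355282
  stratum 2: (450/1290)²·70.43²/40 = 15.0904
  stratum 3: (100/1290)²·58.56²/10 = 2.06074
  stratum 4: (70/1290)²·60.76²/14 = 0.776469
  stratum 5: (430/1290)²·108.10²/99 = 13.1152
V̂(x̄_st) = 31.3981
SE(x̄_st) = √31.3981 = 5.6034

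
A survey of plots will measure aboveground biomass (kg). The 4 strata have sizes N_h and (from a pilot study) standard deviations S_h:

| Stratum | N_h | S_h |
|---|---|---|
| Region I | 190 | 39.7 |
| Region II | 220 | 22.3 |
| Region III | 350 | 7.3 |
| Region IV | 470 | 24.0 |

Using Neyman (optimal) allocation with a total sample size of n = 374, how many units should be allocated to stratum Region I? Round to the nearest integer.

Neyman allocation: n_h = n · N_h S_h / Σ N_i S_i, with n = 374.
  stratum Region I: N_h·S_h = 190·39.7 = 7543.00
  stratum Region II: N_h·S_h = 220·22.3 = 4906.00
  stratum Region III: N_h·S_h = 350·7.3 = 2555.00
  stratum Region IV: N_h·S_h = 470·24.0 = 11280.00
Σ N_h S_h = 26284.00
n for stratum Region I = 374·7543.00/26284.00 = 107.331 → 107

107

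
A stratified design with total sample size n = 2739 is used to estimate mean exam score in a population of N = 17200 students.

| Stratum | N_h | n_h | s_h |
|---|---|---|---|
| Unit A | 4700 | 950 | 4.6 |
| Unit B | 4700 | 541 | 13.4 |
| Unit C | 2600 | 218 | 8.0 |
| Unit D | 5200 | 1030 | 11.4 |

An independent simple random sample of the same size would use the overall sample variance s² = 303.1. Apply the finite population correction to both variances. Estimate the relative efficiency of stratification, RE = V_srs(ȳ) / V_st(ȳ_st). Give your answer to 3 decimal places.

V̂(ȳ_st) = Σ W_h² (1 − n_h/N_h) s_h²/n_h, with W_h = N_h/N and N = 17200:
  stratum Unit A: (4700/17200)²·(1 − 950/4700)·4.6²/950 = 0.00132698
  stratum Unit B: (4700/17200)²·(1 − 541/4700)·13.4²/541 = 0.0219302
  stratum Unit C: (2600/17200)²·(1 − 218/2600)·8.0²/218 = 0.00614585
  stratum Unit D: (5200/17200)²·(1 − 1030/5200)·11.4²/1030 = 0.00924815
V_st = 0.0386512
V_srs = (1 − 2739/17200)·303.1/2739 = 0.0930387
Relative efficiency = V_srs / V_st = 0.0930387/0.0386512 = 2.4071

RE ≈ 2.407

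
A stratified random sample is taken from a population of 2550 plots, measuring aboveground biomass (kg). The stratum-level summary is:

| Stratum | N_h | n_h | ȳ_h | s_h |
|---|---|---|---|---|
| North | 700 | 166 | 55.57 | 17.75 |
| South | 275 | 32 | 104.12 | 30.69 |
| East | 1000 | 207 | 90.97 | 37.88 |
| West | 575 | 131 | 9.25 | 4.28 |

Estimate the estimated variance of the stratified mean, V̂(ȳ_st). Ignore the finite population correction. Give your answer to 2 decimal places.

V̂(ȳ_st) ≈ 1.56

V̂(ȳ_st) = Σ W_h² s_h²/n_h, with W_h = N_h/N and N = 2550:
  stratum North: (700/2550)²·17.75²/166 = 0.143022
  stratum South: (275/2550)²·30.69²/32 = 0.342317
  stratum East: (1000/2550)²·37.88²/207 = 1.06603
  stratum West: (575/2550)²·4.28²/131 = 0.00711003
V̂(ȳ_st) = 1.55848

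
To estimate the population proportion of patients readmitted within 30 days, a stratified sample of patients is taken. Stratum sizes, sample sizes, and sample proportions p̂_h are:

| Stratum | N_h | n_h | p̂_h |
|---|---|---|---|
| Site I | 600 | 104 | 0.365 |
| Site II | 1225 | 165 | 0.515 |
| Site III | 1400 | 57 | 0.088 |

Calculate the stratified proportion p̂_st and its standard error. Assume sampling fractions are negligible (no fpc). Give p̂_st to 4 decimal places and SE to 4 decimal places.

N = 3225; stratum weights W_h = N_h/N.
p̂_st = Σ W_h p̂_h = (600·0.365 + 1225·0.515 + 1400·0.088)/3225 = 0.30173
V̂(p̂_st) = Σ W_h² p̂_h(1−p̂_h)/(n_h−1):
  stratum Site I: (600/3225)²·0.365·0.635/103 = 7.78883e-05
  stratum Site II: (1225/3225)²·0.515·0.485/164 = 0.000219744
  stratum Site III: (1400/3225)²·0.088·0.912/56 = 0.000270076
V̂(p̂_st) = 0.000567709; SE = √V̂ = 0.0238266

p̂_st ≈ 0.3017, SE ≈ 0.0238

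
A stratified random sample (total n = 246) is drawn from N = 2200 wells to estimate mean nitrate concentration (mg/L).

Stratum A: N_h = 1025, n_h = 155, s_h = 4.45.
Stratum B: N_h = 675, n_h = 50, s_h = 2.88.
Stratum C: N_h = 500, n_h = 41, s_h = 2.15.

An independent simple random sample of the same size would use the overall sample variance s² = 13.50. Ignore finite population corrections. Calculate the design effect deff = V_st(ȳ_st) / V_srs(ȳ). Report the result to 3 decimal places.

V̂(ȳ_st) = Σ W_h² s_h²/n_h, with W_h = N_h/N and N = 2200:
  stratum A: (1025/2200)²·4.45²/155 = 0.0277326
  stratum B: (675/2200)²·2.88²/50 = 0.0156163
  stratum C: (500/2200)²·2.15²/41 = 0.00582355
V_st = 0.0491724
V_srs = s²/n = 13.50/246 = 0.054878
deff = V_st / V_srs = 0.0491724/0.054878 = 0.8960

deff ≈ 0.896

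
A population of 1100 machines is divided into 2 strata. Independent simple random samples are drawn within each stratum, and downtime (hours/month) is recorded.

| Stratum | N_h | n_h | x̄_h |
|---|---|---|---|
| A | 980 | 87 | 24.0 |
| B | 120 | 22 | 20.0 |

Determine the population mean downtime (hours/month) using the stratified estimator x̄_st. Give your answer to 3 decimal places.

x̄_st ≈ 23.564

N = Σ N_h = 1100. Stratum weights W_h = N_h/N.
x̄_st = (980·24.0 + 120·20.0) / 1100 = 23.56364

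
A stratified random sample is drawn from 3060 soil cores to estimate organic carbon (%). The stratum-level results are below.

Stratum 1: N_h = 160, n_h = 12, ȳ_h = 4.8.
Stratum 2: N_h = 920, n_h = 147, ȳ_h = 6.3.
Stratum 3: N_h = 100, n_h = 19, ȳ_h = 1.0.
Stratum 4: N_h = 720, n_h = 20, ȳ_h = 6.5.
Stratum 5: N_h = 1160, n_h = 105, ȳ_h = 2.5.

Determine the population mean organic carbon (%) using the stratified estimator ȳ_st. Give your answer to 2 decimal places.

N = Σ N_h = 3060. Stratum weights W_h = N_h/N.
ȳ_st = (160·4.8 + 920·6.3 + 100·1.0 + 720·6.5 + 1160·2.5) / 3060 = 4.6549

ȳ_st ≈ 4.65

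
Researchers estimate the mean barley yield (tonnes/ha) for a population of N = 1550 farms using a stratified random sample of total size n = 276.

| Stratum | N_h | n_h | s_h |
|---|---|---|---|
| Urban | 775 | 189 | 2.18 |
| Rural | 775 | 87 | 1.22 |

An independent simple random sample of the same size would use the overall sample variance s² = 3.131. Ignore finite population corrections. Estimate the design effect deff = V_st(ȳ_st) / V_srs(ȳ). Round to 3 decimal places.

V̂(ȳ_st) = Σ W_h² s_h²/n_h, with W_h = N_h/N and N = 1550:
  stratum Urban: (775/1550)²·2.18²/189 = 0.00628624
  stratum Rural: (775/1550)²·1.22²/87 = 0.00427701
V_st = 0.0105633
V_srs = s²/n = 3.131/276 = 0.0113442
deff = V_st / V_srs = 0.0105633/0.0113442 = 0.9312

deff ≈ 0.931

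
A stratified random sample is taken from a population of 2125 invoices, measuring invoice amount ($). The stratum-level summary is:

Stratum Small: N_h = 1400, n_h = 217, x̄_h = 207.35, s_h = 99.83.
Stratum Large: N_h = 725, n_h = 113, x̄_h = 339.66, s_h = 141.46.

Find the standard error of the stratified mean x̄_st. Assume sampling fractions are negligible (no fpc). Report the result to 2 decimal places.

SE(x̄_st) ≈ 6.37

V̂(x̄_st) = Σ W_h² s_h²/n_h, with W_h = N_h/N and N = 2125:
  stratum Small: (1400/2125)²·99.83²/217 = 19.9343
  stratum Large: (725/2125)²·141.46²/113 = 20.6133
V̂(x̄_st) = 40.5476
SE(x̄_st) = √40.5476 = 6.3677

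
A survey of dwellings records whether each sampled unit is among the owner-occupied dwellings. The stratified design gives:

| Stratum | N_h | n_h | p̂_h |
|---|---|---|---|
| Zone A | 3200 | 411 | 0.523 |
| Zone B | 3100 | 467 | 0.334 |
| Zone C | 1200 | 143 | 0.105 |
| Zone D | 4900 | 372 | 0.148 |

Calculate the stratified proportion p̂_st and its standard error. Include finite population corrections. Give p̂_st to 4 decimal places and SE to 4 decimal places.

N = 12400; stratum weights W_h = N_h/N.
p̂_st = Σ W_h p̂_h = (3200·0.523 + 3100·0.334 + 1200·0.105 + 4900·0.148)/12400 = 0.28711
V̂(p̂_st) = Σ W_h² (1 − n_h/N_h) p̂_h(1−p̂_h)/(n_h−1):
  stratum Zone A: (3200/12400)²·(1 − 411/3200)·0.523·0.477/410 = 3.53176e-05
  stratum Zone B: (3100/12400)²·(1 − 467/3100)·0.334·0.666/466 = 2.53398e-05
  stratum Zone C: (1200/12400)²·(1 − 143/1200)·0.105·0.895/142 = 5.4593e-06
  stratum Zone D: (4900/12400)²·(1 − 372/4900)·0.148·0.852/371 = 4.90441e-05
V̂(p̂_st) = 0.000115161; SE = √V̂ = 0.0107313

p̂_st ≈ 0.2871, SE ≈ 0.0107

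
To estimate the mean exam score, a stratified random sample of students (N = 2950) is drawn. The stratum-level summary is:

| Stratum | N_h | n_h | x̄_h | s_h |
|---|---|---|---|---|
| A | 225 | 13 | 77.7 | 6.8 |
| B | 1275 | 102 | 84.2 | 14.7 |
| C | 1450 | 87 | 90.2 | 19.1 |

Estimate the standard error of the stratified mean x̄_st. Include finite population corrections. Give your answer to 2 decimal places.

SE(x̄_st) ≈ 1.16

V̂(x̄_st) = Σ W_h² (1 − n_h/N_h) s_h²/n_h, with W_h = N_h/N and N = 2950:
  stratum A: (225/2950)²·(1 − 13/225)·6.8²/13 = 0.0194961
  stratum B: (1275/2950)²·(1 − 102/1275)·14.7²/102 = 0.364082
  stratum C: (1450/2950)²·(1 − 87/1450)·19.1²/87 = 0.952286
V̂(x̄_st) = 1.33586
SE(x̄_st) = √1.33586 = 1.1558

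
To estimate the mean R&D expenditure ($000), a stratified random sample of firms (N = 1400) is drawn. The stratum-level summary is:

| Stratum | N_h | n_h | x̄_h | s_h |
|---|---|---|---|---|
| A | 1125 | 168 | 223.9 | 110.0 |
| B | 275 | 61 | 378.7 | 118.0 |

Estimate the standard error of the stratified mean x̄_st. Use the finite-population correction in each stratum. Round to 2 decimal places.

V̂(x̄_st) = Σ W_h² (1 − n_h/N_h) s_h²/n_h, with W_h = N_h/N and N = 1400:
  stratum A: (1125/1400)²·(1 − 168/1125)·110.0²/168 = 39.5626
  stratum B: (275/1400)²·(1 − 61/275)·118.0²/61 = 6.85369
V̂(x̄_st) = 46.4163
SE(x̄_st) = √46.4163 = 6.81295

SE(x̄_st) ≈ 6.81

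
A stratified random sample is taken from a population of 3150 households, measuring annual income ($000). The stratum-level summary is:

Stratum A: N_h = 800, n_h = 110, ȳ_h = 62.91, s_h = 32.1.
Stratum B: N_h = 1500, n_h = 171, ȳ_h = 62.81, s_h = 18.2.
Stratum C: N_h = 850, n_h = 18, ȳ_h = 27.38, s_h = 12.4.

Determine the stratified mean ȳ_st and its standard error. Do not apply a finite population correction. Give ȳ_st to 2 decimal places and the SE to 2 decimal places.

ȳ_st ≈ 53.27, SE ≈ 1.29

ȳ_st = Σ W_h ȳ_h = (800·62.91 + 1500·62.81 + 850·27.38)/3150 = 53.27492
V̂(ȳ_st) = Σ W_h² s_h²/n_h, with W_h = N_h/N and N = 3150:
  stratum A: (800/3150)²·32.1²/110 = 0.604194
  stratum B: (1500/3150)²·18.2²/171 = 0.439246
  stratum C: (850/3150)²·12.4²/18 = 0.621996
V̂(ȳ_st) = 1.66544
SE(ȳ_st) = √1.66544 = 1.29052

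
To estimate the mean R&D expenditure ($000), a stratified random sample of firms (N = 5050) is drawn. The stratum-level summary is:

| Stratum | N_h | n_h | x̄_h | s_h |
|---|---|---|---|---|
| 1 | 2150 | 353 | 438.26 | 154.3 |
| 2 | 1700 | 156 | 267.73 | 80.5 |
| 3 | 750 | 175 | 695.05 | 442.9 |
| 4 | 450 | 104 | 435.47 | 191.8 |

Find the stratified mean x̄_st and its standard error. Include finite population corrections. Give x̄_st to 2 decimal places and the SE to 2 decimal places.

x̄_st = Σ W_h x̄_h = (2150·438.26 + 1700·267.73 + 750·695.05 + 450·435.47)/5050 = 418.74238
V̂(x̄_st) = Σ W_h² (1 − n_h/N_h) s_h²/n_h, with W_h = N_h/N and N = 5050:
  stratum 1: (2150/5050)²·(1 − 353/2150)·154.3²/353 = 10.2179
  stratum 2: (1700/5050)²·(1 − 156/1700)·80.5²/156 = 4.27544
  stratum 3: (750/5050)²·(1 − 175/750)·442.9²/175 = 18.9548
  stratum 4: (450/5050)²·(1 − 104/450)·191.8²/104 = 2.15958
V̂(x̄_st) = 35.6077
SE(x̄_st) = √35.6077 = 5.96722

x̄_st ≈ 418.74, SE ≈ 5.97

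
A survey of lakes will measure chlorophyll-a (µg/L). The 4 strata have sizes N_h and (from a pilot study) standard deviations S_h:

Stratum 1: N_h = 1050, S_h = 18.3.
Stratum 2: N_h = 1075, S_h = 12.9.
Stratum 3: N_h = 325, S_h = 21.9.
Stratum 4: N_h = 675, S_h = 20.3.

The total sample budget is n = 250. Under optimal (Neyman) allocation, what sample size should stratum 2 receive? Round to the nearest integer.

Neyman allocation: n_h = n · N_h S_h / Σ N_i S_i, with n = 250.
  stratum 1: N_h·S_h = 1050·18.3 = 19215.00
  stratum 2: N_h·S_h = 1075·12.9 = 13867.50
  stratum 3: N_h·S_h = 325·21.9 = 7117.50
  stratum 4: N_h·S_h = 675·20.3 = 13702.50
Σ N_h S_h = 53902.50
n for stratum 2 = 250·13867.50/53902.50 = 64.318 → 64

64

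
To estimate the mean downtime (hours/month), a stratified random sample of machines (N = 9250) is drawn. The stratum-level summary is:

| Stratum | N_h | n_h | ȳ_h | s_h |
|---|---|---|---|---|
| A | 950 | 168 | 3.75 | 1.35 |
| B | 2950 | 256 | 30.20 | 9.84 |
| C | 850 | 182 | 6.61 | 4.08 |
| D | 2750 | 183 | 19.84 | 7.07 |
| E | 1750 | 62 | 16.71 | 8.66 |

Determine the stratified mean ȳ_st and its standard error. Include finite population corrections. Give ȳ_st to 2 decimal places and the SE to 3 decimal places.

ȳ_st ≈ 19.68, SE ≈ 0.316

ȳ_st = Σ W_h ȳ_h = (950·3.75 + 2950·30.20 + 850·6.61 + 2750·19.84 + 1750·16.71)/9250 = 19.68362
V̂(ȳ_st) = Σ W_h² (1 − n_h/N_h) s_h²/n_h, with W_h = N_h/N and N = 9250:
  stratum A: (950/9250)²·(1 − 168/950)·1.35²/168 = 9.41901e-05
  stratum B: (2950/9250)²·(1 − 256/2950)·9.84²/256 = 0.0351307
  stratum C: (850/9250)²·(1 − 182/850)·4.08²/182 = 0.000606961
  stratum D: (2750/9250)²·(1 − 183/2750)·7.07²/183 = 0.0225353
  stratum E: (1750/9250)²·(1 − 62/1750)·8.66²/62 = 0.041761
V̂(ȳ_st) = 0.100128
SE(ȳ_st) = √0.100128 = 0.31643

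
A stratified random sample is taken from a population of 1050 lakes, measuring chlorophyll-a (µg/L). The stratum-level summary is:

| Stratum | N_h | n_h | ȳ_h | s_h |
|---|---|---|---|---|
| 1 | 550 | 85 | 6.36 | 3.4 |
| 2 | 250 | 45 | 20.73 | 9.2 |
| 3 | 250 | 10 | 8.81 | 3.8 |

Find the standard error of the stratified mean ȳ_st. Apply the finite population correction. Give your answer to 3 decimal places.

V̂(ȳ_st) = Σ W_h² (1 − n_h/N_h) s_h²/n_h, with W_h = N_h/N and N = 1050:
  stratum 1: (550/1050)²·(1 − 85/550)·3.4²/85 = 0.0315483
  stratum 2: (250/1050)²·(1 − 45/250)·9.2²/45 = 0.0874336
  stratum 3: (250/1050)²·(1 − 10/250)·3.8²/10 = 0.078585
V̂(ȳ_st) = 0.197567
SE(ȳ_st) = √0.197567 = 0.444485

SE(ȳ_st) ≈ 0.444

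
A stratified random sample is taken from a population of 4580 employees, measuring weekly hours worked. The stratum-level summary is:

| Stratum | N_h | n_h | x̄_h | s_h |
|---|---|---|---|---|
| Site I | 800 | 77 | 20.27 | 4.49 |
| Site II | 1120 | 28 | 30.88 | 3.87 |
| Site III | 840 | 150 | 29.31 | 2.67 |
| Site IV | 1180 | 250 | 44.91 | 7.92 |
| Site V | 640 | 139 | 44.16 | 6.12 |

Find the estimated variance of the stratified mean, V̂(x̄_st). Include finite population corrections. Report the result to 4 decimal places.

V̂(x̄_st) = Σ W_h² (1 − n_h/N_h) s_h²/n_h, with W_h = N_h/N and N = 4580:
  stratum Site I: (800/4580)²·(1 − 77/800)·4.49²/77 = 0.00721937
  stratum Site II: (1120/4580)²·(1 − 28/1120)·3.87²/28 = 0.031187
  stratum Site III: (840/4580)²·(1 − 150/840)·2.67²/150 = 0.00131319
  stratum Site IV: (1180/4580)²·(1 − 250/1180)·7.92²/250 = 0.0131264
  stratum Site V: (640/4580)²·(1 − 139/640)·6.12²/139 = 0.00411884
V̂(x̄_st) = 0.0569648

V̂(x̄_st) ≈ 0.0570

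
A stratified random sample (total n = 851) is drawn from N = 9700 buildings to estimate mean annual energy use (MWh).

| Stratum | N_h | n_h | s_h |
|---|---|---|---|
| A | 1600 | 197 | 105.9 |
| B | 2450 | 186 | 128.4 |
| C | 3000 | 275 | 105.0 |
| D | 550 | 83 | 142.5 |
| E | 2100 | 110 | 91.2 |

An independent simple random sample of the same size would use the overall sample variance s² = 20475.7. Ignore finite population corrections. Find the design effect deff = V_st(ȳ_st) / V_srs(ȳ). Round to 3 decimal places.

deff ≈ 0.639

V̂(ȳ_st) = Σ W_h² s_h²/n_h, with W_h = N_h/N and N = 9700:
  stratum A: (1600/9700)²·105.9²/197 = 1.5489
  stratum B: (2450/9700)²·128.4²/186 = 5.65465
  stratum C: (3000/9700)²·105.0²/275 = 3.83482
  stratum D: (550/9700)²·142.5²/83 = 0.786563
  stratum E: (2100/9700)²·91.2²/110 = 3.54399
V_st = 15.3689
V_srs = s²/n = 20475.7/851 = 24.0608
deff = V_st / V_srs = 15.3689/24.0608 = 0.6388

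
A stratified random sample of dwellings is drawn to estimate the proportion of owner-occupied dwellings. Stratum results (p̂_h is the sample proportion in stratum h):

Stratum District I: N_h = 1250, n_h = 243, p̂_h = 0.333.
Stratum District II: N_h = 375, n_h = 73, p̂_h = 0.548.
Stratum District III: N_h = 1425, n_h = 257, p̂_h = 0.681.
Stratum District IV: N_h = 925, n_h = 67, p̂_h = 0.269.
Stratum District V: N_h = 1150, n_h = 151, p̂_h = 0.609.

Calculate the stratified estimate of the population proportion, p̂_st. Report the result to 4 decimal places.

N = 5125; stratum weights W_h = N_h/N.
p̂_st = Σ W_h p̂_h = (1250·0.333 + 375·0.548 + 1425·0.681 + 925·0.269 + 1150·0.609)/5125 = 0.49587

p̂_st ≈ 0.4959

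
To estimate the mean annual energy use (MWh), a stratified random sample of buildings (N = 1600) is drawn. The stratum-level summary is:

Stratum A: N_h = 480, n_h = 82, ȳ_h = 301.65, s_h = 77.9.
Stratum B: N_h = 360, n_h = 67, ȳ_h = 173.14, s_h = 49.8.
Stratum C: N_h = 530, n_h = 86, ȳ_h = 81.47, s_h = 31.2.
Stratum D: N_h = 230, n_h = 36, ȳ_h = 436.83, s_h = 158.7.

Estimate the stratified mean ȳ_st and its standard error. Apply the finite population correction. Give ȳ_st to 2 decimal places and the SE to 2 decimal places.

ȳ_st = Σ W_h ȳ_h = (480·301.65 + 360·173.14 + 530·81.47 + 230·436.83)/1600 = 219.23275
V̂(ȳ_st) = Σ W_h² (1 − n_h/N_h) s_h²/n_h, with W_h = N_h/N and N = 1600:
  stratum A: (480/1600)²·(1 − 82/480)·77.9²/82 = 5.52262
  stratum B: (360/1600)²·(1 − 67/360)·49.8²/67 = 1.52516
  stratum C: (530/1600)²·(1 − 86/530)·31.2²/86 = 1.04047
  stratum D: (230/1600)²·(1 − 36/230)·158.7²/36 = 12.1939
V̂(ȳ_st) = 20.2821
SE(ȳ_st) = √20.2821 = 4.50357

ȳ_st ≈ 219.23, SE ≈ 4.50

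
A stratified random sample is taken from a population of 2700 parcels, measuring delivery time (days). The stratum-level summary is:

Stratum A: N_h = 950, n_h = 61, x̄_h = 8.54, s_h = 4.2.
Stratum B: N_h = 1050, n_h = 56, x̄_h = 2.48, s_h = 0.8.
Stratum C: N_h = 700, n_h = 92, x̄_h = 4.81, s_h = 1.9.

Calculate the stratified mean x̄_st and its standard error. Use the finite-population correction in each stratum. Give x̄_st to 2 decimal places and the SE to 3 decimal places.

x̄_st = Σ W_h x̄_h = (950·8.54 + 1050·2.48 + 700·4.81)/2700 = 5.21630
V̂(x̄_st) = Σ W_h² (1 − n_h/N_h) s_h²/n_h, with W_h = N_h/N and N = 2700:
  stratum A: (950/2700)²·(1 − 61/950)·4.2²/61 = 0.0335017
  stratum B: (1050/2700)²·(1 − 56/1050)·0.8²/56 = 0.00163621
  stratum C: (700/2700)²·(1 − 92/700)·1.9²/92 = 0.00229083
V̂(x̄_st) = 0.0374287
SE(x̄_st) = √0.0374287 = 0.193465

x̄_st ≈ 5.22, SE ≈ 0.193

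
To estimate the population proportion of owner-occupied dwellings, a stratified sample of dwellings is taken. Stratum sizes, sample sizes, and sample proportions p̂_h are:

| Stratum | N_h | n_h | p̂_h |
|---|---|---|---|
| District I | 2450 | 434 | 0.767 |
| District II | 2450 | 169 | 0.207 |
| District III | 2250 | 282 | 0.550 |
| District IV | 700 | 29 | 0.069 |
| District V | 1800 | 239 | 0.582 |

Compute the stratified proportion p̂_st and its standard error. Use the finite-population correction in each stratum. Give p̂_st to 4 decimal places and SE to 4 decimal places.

p̂_st ≈ 0.4891, SE ≈ 0.0128

N = 9650; stratum weights W_h = N_h/N.
p̂_st = Σ W_h p̂_h = (2450·0.767 + 2450·0.207 + 2250·0.550 + 700·0.069 + 1800·0.582)/9650 = 0.48909
V̂(p̂_st) = Σ W_h² (1 − n_h/N_h) p̂_h(1−p̂_h)/(n_h−1):
  stratum District I: (2450/9650)²·(1 − 434/2450)·0.767·0.233/433 = 2.1891e-05
  stratum District II: (2450/9650)²·(1 − 169/2450)·0.207·0.793/168 = 5.86369e-05
  stratum District III: (2250/9650)²·(1 − 282/2250)·0.550·0.450/281 = 4.18815e-05
  stratum District IV: (700/9650)²·(1 − 29/700)·0.069·0.931/28 = 1.1572e-05
  stratum District V: (1800/9650)²·(1 − 239/1800)·0.582·0.418/238 = 3.0842e-05
V̂(p̂_st) = 0.000164823; SE = √V̂ = 0.0128384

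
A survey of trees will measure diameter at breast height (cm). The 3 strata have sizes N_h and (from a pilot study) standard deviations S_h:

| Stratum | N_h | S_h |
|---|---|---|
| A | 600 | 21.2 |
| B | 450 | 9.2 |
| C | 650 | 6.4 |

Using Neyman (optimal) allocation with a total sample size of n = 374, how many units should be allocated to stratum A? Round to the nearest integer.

Neyman allocation: n_h = n · N_h S_h / Σ N_i S_i, with n = 374.
  stratum A: N_h·S_h = 600·21.2 = 12720.00
  stratum B: N_h·S_h = 450·9.2 = 4140.00
  stratum C: N_h·S_h = 650·6.4 = 4160.00
Σ N_h S_h = 21020.00
n for stratum A = 374·12720.00/21020.00 = 226.322 → 226

226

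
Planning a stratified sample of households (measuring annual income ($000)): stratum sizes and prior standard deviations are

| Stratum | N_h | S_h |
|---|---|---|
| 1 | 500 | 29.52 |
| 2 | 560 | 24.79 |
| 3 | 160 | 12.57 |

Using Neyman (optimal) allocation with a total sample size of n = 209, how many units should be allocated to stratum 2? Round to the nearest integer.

Neyman allocation: n_h = n · N_h S_h / Σ N_i S_i, with n = 209.
  stratum 1: N_h·S_h = 500·29.52 = 14760.00
  stratum 2: N_h·S_h = 560·24.79 = 13882.40
  stratum 3: N_h·S_h = 160·12.57 = 2011.20
Σ N_h S_h = 30653.60
n for stratum 2 = 209·13882.40/30653.60 = 94.652 → 95

95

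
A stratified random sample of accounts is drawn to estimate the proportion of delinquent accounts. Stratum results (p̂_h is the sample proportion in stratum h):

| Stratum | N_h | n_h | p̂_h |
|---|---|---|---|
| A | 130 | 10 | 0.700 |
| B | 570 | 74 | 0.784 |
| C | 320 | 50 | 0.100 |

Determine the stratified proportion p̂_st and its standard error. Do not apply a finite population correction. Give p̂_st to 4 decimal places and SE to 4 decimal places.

p̂_st ≈ 0.5587, SE ≈ 0.0358

N = 1020; stratum weights W_h = N_h/N.
p̂_st = Σ W_h p̂_h = (130·0.700 + 570·0.784 + 320·0.100)/1020 = 0.55871
V̂(p̂_st) = Σ W_h² p̂_h(1−p̂_h)/(n_h−1):
  stratum A: (130/1020)²·0.700·0.300/9 = 0.000379021
  stratum B: (570/1020)²·0.784·0.216/73 = 0.00072443
  stratum C: (320/1020)²·0.100·0.900/49 = 0.000180778
V̂(p̂_st) = 0.00128423; SE = √V̂ = 0.0358361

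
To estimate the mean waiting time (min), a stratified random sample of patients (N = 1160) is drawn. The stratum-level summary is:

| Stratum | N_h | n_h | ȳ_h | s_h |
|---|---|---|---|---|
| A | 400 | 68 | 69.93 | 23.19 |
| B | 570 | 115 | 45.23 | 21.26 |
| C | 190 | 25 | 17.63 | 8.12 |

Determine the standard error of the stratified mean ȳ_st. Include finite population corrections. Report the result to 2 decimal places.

V̂(ȳ_st) = Σ W_h² (1 − n_h/N_h) s_h²/n_h, with W_h = N_h/N and N = 1160:
  stratum A: (400/1160)²·(1 − 68/400)·23.19²/68 = 0.780503
  stratum B: (570/1160)²·(1 − 115/570)·21.26²/115 = 0.757528
  stratum C: (190/1160)²·(1 − 25/190)·8.12²/25 = 0.061446
V̂(ȳ_st) = 1.59948
SE(ȳ_st) = √1.59948 = 1.2647

SE(ȳ_st) ≈ 1.26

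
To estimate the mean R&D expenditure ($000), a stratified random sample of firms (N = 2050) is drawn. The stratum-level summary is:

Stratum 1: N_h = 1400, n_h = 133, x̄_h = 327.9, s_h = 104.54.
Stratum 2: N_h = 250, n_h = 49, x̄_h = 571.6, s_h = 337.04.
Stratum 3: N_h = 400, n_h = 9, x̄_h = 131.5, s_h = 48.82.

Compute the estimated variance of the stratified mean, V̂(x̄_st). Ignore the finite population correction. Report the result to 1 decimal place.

V̂(x̄_st) = Σ W_h² s_h²/n_h, with W_h = N_h/N and N = 2050:
  stratum 1: (1400/2050)²·104.54²/133 = 38.3232
  stratum 2: (250/2050)²·337.04²/49 = 34.4778
  stratum 3: (400/2050)²·48.82²/9 = 10.0824
V̂(x̄_st) = 82.8834

V̂(x̄_st) ≈ 82.9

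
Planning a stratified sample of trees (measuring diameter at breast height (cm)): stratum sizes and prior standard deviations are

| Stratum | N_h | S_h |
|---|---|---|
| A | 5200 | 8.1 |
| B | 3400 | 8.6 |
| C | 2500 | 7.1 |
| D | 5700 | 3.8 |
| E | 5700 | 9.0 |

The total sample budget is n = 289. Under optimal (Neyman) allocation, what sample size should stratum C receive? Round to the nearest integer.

Neyman allocation: n_h = n · N_h S_h / Σ N_i S_i, with n = 289.
  stratum A: N_h·S_h = 5200·8.1 = 42120.00
  stratum B: N_h·S_h = 3400·8.6 = 29240.00
  stratum C: N_h·S_h = 2500·7.1 = 17750.00
  stratum D: N_h·S_h = 5700·3.8 = 21660.00
  stratum E: N_h·S_h = 5700·9.0 = 51300.00
Σ N_h S_h = 162070.00
n for stratum C = 289·17750.00/162070.00 = 31.651 → 32

32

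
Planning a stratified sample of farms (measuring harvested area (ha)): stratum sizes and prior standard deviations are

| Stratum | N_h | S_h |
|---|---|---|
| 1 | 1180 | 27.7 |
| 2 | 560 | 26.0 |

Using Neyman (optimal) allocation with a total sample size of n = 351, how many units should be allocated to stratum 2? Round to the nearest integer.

108

Neyman allocation: n_h = n · N_h S_h / Σ N_i S_i, with n = 351.
  stratum 1: N_h·S_h = 1180·27.7 = 32686.00
  stratum 2: N_h·S_h = 560·26.0 = 14560.00
Σ N_h S_h = 47246.00
n for stratum 2 = 351·14560.00/47246.00 = 108.169 → 108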